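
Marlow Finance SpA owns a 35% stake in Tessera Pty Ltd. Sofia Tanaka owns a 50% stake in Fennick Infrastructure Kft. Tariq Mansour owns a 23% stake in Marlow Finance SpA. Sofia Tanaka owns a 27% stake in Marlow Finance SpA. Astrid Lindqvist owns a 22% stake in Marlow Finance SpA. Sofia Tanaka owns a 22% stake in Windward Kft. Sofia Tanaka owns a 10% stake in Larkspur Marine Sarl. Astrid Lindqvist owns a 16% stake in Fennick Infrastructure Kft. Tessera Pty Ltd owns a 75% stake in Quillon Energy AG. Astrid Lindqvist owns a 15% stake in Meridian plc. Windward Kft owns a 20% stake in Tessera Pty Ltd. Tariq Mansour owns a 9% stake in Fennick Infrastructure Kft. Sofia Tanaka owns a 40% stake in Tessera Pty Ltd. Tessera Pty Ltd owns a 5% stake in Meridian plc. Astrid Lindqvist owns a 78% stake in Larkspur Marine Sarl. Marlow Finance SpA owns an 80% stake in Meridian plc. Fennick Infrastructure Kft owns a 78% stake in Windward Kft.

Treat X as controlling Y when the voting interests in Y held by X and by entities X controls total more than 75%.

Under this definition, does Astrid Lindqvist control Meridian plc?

No

Astrid holds 78% of Larkspur, so Astrid controls Larkspur.
In Meridian, Astrid's side holds only 15%, not > 75%.
So Astrid does not control Meridian.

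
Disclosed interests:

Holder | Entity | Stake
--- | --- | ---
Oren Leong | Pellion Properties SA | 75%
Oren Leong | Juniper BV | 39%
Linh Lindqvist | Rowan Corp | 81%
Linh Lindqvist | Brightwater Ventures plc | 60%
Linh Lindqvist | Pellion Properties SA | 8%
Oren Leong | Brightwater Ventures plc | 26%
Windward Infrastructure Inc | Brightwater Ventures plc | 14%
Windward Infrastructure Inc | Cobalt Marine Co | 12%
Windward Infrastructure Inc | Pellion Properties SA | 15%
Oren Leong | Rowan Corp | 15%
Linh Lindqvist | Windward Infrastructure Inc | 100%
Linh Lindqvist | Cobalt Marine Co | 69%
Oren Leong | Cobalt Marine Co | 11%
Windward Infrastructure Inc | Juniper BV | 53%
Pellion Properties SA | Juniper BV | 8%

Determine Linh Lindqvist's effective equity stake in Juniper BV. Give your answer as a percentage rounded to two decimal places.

54.84%

Linh reaches Juniper along 3 paths.
Via Pellion: 8% × 8% = 0.64%.
Via Windward → Pellion: 100% × 15% × 8% = 1.2%.
Via Windward: 100% × 53% = 53%.
Total: 0.64% + 1.2% + 53% = 54.84%.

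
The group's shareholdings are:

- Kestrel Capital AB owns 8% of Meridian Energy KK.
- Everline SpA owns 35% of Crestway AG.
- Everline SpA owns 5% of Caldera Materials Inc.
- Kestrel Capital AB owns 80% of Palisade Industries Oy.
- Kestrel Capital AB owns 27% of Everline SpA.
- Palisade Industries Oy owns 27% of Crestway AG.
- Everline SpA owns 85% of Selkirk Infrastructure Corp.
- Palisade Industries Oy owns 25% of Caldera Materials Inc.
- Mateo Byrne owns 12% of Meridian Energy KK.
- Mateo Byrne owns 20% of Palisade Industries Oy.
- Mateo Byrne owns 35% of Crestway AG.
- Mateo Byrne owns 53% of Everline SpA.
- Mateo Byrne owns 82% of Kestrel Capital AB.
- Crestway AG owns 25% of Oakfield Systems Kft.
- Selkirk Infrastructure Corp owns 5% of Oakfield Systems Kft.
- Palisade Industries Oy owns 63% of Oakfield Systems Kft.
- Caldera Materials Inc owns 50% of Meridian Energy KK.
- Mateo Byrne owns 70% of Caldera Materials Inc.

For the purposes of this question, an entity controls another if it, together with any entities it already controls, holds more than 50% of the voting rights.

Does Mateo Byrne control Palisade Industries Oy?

Yes

Mateo holds 82% of Kestrel, so Mateo controls Kestrel.
Mateo and Kestrel together hold 20% + 80% = 100% of Palisade, so Mateo controls Palisade.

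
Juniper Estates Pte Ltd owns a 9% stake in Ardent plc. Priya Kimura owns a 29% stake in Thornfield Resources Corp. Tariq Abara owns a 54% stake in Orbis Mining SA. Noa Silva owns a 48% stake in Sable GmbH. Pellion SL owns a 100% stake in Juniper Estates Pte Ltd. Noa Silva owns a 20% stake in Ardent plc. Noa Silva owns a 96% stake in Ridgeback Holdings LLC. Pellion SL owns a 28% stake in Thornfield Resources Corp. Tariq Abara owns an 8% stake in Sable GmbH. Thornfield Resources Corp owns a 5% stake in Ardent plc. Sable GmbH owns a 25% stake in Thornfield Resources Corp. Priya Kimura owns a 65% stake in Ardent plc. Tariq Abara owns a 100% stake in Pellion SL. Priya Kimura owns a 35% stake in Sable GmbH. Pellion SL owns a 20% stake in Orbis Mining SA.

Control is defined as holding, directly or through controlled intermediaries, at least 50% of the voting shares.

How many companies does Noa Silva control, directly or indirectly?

1

Noa holds 96% of Ridgeback, so Noa controls Ridgeback.
No other company's threshold is met.
Noa controls 1 company.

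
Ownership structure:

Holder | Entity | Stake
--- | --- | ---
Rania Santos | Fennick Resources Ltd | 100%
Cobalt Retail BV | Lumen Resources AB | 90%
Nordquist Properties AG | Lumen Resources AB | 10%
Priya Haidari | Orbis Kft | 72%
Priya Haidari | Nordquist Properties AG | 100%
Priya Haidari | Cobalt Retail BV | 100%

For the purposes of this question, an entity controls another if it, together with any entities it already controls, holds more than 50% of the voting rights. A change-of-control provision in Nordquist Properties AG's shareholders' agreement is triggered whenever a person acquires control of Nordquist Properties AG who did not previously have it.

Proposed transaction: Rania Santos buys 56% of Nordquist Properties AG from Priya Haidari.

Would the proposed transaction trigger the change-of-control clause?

The purchase adds only to Rania's holdings (Priya's stake shrinks), so Rania is the only person who could newly come to control Nordquist.
Rania holds 100% of Fennick, so Rania controls Fennick.
Neither Rania nor any entity Rania controls holds any voting interest in Nordquist.
So before the transaction, Rania does not control Nordquist.
After the purchase, Rania holds 56% of Nordquist directly, and Priya's stake falls to 44%.
Rania holds 56% of Nordquist, so Rania controls Nordquist.
Rania did not control Nordquist before and does after, so the clause is triggered.

Yes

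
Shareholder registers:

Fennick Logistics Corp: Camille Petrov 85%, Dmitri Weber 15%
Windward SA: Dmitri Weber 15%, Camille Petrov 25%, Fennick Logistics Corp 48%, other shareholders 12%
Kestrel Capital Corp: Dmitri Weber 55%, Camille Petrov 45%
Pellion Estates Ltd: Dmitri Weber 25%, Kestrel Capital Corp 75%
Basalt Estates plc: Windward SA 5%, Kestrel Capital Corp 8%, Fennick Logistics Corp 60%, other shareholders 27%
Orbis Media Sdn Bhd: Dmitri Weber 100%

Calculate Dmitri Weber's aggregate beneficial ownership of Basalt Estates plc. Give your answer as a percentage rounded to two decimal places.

Dmitri reaches Basalt along 4 paths.
Via Windward: 15% × 5% = 0.75%.
Via Fennick → Windward: 15% × 48% × 5% = 0.36%.
Via Kestrel: 55% × 8% = 4.4%.
Via Fennick: 15% × 60% = 9%.
Total: 0.75% + 0.36% + 4.4% + 9% = 14.51%.

14.51%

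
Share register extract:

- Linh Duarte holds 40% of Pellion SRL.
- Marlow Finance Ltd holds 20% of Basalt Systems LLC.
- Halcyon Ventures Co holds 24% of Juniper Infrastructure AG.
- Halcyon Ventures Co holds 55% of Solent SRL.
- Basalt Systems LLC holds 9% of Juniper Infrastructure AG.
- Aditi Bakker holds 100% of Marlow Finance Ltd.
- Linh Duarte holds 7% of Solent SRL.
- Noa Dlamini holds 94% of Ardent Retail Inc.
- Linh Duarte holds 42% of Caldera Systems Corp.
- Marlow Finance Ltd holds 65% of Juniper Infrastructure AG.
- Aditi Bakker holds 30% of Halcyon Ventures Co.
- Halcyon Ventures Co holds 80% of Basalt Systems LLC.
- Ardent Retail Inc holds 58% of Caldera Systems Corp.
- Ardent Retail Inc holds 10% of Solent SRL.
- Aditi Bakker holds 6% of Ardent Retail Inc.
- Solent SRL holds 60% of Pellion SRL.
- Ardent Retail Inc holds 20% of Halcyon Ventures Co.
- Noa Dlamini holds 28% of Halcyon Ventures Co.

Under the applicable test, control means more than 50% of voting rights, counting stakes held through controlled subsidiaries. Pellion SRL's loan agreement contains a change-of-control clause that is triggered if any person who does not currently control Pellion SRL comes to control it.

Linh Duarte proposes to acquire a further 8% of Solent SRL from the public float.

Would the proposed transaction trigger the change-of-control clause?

No

The purchase changes only Linh's holdings, so Linh is the only person who could newly come to control Pellion.
Linh's largest direct stake is 42% in Caldera, which does not meet the threshold, so Linh controls no company.
In Pellion, Linh's side holds only 40%, not > 50%.
So before the transaction, Linh does not control Pellion.
After the purchase, Linh's direct stake in Solent rises to 7% + 8% = 15%.
Linh's side now holds 15% of Solent, not > 50%, so Linh still does not control Solent.
After the transaction, Linh's side holds 40% of Pellion, not > 50%, so Linh still does not control Pellion.
No new person acquires control, so the clause is not triggered.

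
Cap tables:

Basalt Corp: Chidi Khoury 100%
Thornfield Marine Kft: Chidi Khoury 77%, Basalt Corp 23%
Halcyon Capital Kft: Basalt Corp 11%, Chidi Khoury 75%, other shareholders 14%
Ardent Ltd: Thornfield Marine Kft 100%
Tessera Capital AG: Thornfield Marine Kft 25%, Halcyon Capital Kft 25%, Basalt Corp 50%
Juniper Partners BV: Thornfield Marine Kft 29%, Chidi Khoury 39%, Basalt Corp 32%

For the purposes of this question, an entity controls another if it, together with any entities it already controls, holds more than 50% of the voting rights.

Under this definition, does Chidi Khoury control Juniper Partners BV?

Yes

Chidi holds 100% of Basalt, so Chidi controls Basalt.
Chidi and Basalt together hold 77% + 23% = 100% of Thornfield, so Chidi controls Thornfield.
Thornfield and Chidi and Basalt together hold 29% + 39% + 32% = 100% of Juniper, so Chidi controls Juniper.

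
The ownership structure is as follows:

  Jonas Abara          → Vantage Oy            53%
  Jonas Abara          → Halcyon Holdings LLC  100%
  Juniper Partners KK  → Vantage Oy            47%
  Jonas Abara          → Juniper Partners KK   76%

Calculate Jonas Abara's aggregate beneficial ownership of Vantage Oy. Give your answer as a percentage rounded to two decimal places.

Jonas reaches Vantage along 2 paths.
Via Juniper: 76% × 47% = 35.72%.
Direct stake: 53% = 53%.
Total: 35.72% + 53% = 88.72%.

88.72%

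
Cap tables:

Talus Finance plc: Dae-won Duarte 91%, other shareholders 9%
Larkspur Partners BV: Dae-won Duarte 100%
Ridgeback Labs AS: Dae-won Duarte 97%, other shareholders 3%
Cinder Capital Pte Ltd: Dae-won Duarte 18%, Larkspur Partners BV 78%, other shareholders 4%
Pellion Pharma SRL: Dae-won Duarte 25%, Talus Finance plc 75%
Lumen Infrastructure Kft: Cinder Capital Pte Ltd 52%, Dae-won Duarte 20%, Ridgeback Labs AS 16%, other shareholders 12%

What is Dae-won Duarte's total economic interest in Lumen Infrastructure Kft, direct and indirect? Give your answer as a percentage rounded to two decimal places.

Dae-won reaches Lumen along 4 paths.
Via Cinder: 18% × 52% = 9.36%.
Via Larkspur → Cinder: 100% × 78% × 52% = 40.56%.
Direct stake: 20% = 20%.
Via Ridgeback: 97% × 16% = 15.52%.
Total: 9.36% + 40.56% + 20% + 15.52% = 85.44%.

85.44%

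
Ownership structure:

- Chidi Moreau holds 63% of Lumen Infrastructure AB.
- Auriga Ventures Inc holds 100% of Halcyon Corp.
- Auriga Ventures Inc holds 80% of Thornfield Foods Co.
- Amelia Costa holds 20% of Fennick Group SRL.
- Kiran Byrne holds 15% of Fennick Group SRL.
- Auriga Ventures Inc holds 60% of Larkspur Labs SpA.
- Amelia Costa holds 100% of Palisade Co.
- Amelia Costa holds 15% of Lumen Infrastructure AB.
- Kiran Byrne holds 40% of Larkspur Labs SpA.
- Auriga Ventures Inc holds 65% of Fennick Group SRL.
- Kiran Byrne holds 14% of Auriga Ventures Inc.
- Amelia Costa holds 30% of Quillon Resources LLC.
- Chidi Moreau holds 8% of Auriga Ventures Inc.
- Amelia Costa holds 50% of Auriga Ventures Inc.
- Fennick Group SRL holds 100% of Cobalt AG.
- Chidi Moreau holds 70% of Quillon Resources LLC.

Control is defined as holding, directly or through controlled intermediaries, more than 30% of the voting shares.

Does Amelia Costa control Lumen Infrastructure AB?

Amelia holds 50% of Auriga, so Amelia controls Auriga.
Auriga and Amelia together hold 65% + 20% = 85% of Fennick, so Amelia controls Fennick.
Amelia holds 100% of Palisade, so Amelia controls Palisade.
Auriga holds 60% of Larkspur, so Amelia controls Larkspur.
Auriga holds 100% of Halcyon, so Amelia controls Halcyon.
Auriga holds 80% of Thornfield, so Amelia controls Thornfield.
Fennick holds 100% of Cobalt, so Amelia controls Cobalt.
In Lumen, Amelia's side holds only 15%, not > 30%.
So Amelia does not control Lumen.

No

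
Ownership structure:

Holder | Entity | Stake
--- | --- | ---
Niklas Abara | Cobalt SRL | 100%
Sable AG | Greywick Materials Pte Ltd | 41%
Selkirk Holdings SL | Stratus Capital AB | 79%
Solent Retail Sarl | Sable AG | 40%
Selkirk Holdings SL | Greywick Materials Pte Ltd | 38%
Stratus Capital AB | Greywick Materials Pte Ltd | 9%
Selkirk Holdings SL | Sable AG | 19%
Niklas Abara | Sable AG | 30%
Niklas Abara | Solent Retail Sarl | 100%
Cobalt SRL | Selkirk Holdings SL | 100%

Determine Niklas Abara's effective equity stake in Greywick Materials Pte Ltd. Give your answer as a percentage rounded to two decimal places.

Niklas reaches Greywick along 5 paths.
Via Cobalt → Selkirk → Stratus: 100% × 100% × 79% × 9% = 7.11%.
Via Sable: 30% × 41% = 12.3%.
Via Solent → Sable: 100% × 40% × 41% = 16.4%.
Via Cobalt → Selkirk → Sable: 100% × 100% × 19% × 41% = 7.79%.
Via Cobalt → Selkirk: 100% × 100% × 38% = 38%.
Total: 7.11% + 12.3% + 16.4% + 7.79% + 38% = 81.6%.
Rounded: 81.60%.

81.60%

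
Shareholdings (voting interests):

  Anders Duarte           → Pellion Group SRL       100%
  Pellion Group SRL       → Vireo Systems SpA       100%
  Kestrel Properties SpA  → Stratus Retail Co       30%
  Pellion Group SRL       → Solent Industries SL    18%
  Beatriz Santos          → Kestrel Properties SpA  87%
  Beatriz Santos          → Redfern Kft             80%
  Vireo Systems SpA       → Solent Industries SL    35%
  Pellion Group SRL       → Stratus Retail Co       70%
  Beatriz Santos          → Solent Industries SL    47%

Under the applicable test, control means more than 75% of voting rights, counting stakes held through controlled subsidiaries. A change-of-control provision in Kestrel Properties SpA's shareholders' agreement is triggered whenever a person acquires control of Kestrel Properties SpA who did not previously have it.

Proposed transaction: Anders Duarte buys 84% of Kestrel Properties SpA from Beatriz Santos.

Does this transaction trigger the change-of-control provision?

The purchase adds only to Anders's holdings (Beatriz's stake shrinks), so Anders is the only person who could newly come to control Kestrel.
Anders holds 100% of Pellion, so Anders controls Pellion.
Pellion holds 100% of Vireo, so Anders controls Vireo.
Neither Anders nor any entity Anders controls holds any voting interest in Kestrel.
So before the transaction, Anders does not control Kestrel.
After the purchase, Anders holds 84% of Kestrel directly, and Beatriz's stake falls to 3%.
Anders holds 84% of Kestrel, so Anders controls Kestrel.
Anders did not control Kestrel before and does after, so the clause is triggered.

Yes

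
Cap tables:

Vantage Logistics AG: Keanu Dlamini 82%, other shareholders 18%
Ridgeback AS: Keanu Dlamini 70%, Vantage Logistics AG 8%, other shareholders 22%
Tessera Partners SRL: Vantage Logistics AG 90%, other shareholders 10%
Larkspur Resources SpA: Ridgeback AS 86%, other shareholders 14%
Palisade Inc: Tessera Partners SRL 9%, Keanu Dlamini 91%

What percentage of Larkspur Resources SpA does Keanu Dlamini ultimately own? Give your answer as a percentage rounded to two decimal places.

Keanu reaches Larkspur along 2 paths.
Via Ridgeback: 70% × 86% = 60.2%.
Via Vantage → Ridgeback: 82% × 8% × 86% = 5.6416%.
Total: 60.2% + 5.6416% = 65.8416%.
Rounded: 65.84%.

65.84%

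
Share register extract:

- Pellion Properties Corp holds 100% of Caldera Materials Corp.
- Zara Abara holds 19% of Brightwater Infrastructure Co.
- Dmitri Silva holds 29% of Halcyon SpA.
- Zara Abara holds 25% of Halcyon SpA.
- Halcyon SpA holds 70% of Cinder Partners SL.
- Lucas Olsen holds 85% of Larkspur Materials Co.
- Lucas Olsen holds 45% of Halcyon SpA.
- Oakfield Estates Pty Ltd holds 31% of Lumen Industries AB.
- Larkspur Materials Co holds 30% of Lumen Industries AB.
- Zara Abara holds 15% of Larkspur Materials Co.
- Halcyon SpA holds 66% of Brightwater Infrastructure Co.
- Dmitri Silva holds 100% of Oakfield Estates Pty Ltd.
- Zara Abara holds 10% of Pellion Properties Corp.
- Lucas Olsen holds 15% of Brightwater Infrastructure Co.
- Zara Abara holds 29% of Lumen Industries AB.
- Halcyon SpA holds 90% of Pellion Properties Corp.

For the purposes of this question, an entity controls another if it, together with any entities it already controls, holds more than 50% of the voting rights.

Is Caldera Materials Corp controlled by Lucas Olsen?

Lucas holds 85% of Larkspur, so Lucas controls Larkspur.
Neither Lucas nor any entity Lucas controls holds any voting interest in Caldera.
So Lucas does not control Caldera.

No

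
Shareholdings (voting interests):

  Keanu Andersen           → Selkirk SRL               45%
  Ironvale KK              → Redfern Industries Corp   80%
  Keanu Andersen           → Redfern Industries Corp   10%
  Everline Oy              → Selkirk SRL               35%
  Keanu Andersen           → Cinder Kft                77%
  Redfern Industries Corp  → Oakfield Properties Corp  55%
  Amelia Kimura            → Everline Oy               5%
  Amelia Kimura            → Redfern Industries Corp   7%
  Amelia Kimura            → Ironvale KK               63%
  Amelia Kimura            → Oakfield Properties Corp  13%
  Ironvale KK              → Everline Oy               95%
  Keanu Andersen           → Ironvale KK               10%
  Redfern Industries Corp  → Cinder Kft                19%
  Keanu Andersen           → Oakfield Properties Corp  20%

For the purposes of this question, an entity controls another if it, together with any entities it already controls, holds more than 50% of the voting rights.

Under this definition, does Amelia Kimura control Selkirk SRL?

No

Amelia holds 63% of Ironvale, so Amelia controls Ironvale.
Ironvale and Amelia together hold 80% + 7% = 87% of Redfern, so Amelia controls Redfern.
Ironvale and Amelia together hold 95% + 5% = 100% of Everline, so Amelia controls Everline.
Amelia and Redfern together hold 13% + 55% = 68% of Oakfield, so Amelia controls Oakfield.
In Selkirk, Amelia's side holds only 35%, not > 50%.
So Amelia does not control Selkirk.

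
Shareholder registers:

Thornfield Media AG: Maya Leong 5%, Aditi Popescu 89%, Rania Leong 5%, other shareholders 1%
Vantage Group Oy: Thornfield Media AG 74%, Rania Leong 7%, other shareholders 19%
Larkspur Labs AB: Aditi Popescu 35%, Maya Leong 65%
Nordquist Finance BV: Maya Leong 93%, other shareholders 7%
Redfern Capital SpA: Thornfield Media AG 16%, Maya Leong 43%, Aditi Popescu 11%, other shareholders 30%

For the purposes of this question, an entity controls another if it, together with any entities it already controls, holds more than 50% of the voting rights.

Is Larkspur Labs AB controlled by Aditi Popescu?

Aditi holds 89% of Thornfield, so Aditi controls Thornfield.
Thornfield holds 74% of Vantage, so Aditi controls Vantage.
In Larkspur, Aditi's side holds only 35%, not > 50%.
So Aditi does not control Larkspur.

No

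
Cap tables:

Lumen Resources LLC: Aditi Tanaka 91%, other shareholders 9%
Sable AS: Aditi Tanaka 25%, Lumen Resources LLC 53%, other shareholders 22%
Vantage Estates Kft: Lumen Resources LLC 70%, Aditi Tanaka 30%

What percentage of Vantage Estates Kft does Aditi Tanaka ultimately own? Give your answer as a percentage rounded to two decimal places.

Aditi reaches Vantage along 2 paths.
Via Lumen: 91% × 70% = 63.7%.
Direct stake: 30% = 30%.
Total: 63.7% + 30% = 93.7%.
Rounded: 93.70%.

93.70%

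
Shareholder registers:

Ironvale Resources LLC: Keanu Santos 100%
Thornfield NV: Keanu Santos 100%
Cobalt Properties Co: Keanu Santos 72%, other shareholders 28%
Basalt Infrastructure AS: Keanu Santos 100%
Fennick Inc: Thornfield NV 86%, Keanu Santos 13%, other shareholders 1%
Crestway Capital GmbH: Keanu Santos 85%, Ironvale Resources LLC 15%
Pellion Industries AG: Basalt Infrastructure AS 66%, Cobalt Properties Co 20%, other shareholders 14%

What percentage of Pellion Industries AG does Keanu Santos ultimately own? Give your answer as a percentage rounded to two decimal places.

80.40%

Keanu reaches Pellion along 2 paths.
Via Basalt: 100% × 66% = 66%.
Via Cobalt: 72% × 20% = 14.4%.
Total: 66% + 14.4% = 80.4%.
Rounded: 80.40%.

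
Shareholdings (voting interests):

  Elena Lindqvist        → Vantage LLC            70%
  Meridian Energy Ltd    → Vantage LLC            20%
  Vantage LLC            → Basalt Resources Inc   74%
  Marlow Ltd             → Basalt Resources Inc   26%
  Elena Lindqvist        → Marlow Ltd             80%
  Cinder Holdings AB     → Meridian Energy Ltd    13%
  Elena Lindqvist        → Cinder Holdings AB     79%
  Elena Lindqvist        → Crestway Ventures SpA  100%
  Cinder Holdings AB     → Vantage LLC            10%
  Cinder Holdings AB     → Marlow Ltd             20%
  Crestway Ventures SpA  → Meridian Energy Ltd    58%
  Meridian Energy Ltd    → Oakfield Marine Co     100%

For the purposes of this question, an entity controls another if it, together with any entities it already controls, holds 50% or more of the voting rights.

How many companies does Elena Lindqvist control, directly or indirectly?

Elena holds 79% of Cinder, so Elena controls Cinder.
Elena holds 100% of Crestway, so Elena controls Crestway.
Cinder and Crestway together hold 13% + 58% = 71% of Meridian, so Elena controls Meridian.
Cinder and Elena together hold 20% + 80% = 100% of Marlow, so Elena controls Marlow.
Meridian holds 100% of Oakfield, so Elena controls Oakfield.
Cinder and Elena and Meridian together hold 10% + 70% + 20% = 100% of Vantage, so Elena controls Vantage.
Vantage and Marlow together hold 74% + 26% = 100% of Basalt, so Elena controls Basalt.
Elena controls 7 companies.

7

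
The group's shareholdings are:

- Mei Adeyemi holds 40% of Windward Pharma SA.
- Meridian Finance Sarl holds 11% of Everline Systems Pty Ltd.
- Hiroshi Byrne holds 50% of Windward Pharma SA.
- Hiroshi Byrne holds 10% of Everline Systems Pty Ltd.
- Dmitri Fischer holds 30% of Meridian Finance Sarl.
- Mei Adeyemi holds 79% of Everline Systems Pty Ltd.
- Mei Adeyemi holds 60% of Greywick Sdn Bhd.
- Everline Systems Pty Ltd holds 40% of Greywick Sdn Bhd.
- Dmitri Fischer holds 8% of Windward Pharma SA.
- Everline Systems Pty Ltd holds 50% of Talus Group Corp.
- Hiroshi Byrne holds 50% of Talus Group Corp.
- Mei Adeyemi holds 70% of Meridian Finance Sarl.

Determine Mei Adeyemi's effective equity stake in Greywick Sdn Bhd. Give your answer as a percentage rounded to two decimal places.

Mei reaches Greywick along 3 paths.
Direct stake: 60% = 60%.
Via Meridian → Everline: 70% × 11% × 40% = 3.08%.
Via Everline: 79% × 40% = 31.6%.
Total: 60% + 3.08% + 31.6% = 94.68%.

94.68%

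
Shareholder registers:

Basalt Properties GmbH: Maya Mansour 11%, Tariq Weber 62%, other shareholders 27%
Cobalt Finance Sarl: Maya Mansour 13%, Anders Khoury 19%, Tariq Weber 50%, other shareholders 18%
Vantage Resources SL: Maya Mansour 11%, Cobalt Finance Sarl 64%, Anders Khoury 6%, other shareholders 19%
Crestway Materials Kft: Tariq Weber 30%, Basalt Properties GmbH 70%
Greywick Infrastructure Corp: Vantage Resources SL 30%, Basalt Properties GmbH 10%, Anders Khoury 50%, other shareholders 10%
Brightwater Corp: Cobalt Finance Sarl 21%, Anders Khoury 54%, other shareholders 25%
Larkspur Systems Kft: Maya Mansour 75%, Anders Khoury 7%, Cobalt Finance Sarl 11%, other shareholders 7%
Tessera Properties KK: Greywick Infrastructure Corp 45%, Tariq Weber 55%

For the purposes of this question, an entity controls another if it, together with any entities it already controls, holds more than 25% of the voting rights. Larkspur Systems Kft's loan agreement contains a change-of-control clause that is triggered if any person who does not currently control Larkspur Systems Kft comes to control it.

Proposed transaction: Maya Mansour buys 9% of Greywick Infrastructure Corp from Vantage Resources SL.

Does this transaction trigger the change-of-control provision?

No

The purchase adds only to Maya's holdings (Vantage's stake shrinks), so Maya is the only person who could newly come to control Larkspur.
Maya holds 75% of Larkspur, so Maya controls Larkspur.
So Maya already controls Larkspur before the transaction.
After the purchase, Maya holds 9% of Greywick directly, and Vantage's stake falls to 21%.
Maya controlled Larkspur already, so this is not a new person acquiring control; every other person's position is unchanged or reduced.
No new person acquires control, so the clause is not triggered.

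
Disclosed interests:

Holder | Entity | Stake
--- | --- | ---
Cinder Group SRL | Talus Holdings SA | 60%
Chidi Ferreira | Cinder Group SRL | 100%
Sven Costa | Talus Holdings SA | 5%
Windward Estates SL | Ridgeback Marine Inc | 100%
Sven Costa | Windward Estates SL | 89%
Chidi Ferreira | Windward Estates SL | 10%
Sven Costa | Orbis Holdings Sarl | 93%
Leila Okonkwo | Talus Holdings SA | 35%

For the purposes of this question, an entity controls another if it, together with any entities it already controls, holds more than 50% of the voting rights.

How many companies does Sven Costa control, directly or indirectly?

Sven holds 89% of Windward, so Sven controls Windward.
Windward holds 100% of Ridgeback, so Sven controls Ridgeback.
Sven holds 93% of Orbis, so Sven controls Orbis.
No other company's threshold is met.
Sven controls 3 companies.

3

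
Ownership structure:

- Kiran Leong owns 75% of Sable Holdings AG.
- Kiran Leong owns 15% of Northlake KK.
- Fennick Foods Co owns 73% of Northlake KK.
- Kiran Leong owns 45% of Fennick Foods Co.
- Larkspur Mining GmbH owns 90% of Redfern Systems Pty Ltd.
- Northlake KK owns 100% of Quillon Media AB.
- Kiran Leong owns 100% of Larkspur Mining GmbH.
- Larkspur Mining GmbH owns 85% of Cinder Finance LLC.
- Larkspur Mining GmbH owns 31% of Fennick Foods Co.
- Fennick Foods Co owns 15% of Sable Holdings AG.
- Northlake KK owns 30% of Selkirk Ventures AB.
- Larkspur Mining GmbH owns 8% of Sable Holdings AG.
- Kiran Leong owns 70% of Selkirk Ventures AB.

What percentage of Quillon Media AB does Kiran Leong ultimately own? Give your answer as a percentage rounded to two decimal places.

70.48%

Kiran reaches Quillon along 3 paths.
Via Larkspur → Fennick → Northlake: 100% × 31% × 73% × 100% = 22.63%.
Via Fennick → Northlake: 45% × 73% × 100% = 32.85%.
Via Northlake: 15% × 100% = 15%.
Total: 22.63% + 32.85% + 15% = 70.48%.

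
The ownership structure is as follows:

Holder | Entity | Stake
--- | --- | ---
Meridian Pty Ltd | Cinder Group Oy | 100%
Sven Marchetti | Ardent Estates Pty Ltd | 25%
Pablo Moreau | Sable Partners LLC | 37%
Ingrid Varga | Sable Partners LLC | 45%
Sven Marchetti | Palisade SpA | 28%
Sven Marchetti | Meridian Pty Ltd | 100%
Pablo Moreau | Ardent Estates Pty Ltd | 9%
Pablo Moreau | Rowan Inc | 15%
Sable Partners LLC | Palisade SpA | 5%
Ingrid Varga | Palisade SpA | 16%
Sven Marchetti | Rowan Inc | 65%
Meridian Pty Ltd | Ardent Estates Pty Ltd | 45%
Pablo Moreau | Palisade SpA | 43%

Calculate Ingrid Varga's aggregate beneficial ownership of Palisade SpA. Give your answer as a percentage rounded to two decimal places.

Ingrid reaches Palisade along 2 paths.
Via Sable: 45% × 5% = 2.25%.
Direct stake: 16% = 16%.
Total: 2.25% + 16% = 18.25%.

18.25%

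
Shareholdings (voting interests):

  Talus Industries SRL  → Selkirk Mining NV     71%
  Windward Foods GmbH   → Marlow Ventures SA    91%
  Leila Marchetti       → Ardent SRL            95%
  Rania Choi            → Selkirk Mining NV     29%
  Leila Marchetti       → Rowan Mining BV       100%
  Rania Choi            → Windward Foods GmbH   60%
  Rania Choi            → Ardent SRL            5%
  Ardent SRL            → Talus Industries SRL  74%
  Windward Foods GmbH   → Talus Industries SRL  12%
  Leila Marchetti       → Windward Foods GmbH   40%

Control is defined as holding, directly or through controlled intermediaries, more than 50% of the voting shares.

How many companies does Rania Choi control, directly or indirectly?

Rania holds 60% of Windward, so Rania controls Windward.
Windward holds 91% of Marlow, so Rania controls Marlow.
No other company's threshold is met.
Rania controls 2 companies.

2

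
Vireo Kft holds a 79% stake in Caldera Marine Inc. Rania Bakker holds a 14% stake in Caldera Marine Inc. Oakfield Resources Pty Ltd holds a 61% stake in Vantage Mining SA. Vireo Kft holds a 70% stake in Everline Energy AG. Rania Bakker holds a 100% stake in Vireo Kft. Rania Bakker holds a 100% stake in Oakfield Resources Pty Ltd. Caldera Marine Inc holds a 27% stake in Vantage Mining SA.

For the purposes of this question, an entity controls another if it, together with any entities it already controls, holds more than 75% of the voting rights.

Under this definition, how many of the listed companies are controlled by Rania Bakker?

4

Rania holds 100% of Vireo, so Rania controls Vireo.
Rania and Vireo together hold 14% + 79% = 93% of Caldera, so Rania controls Caldera.
Rania holds 100% of Oakfield, so Rania controls Oakfield.
Oakfield and Caldera together hold 61% + 27% = 88% of Vantage, so Rania controls Vantage.
No other company's threshold is met.
Rania controls 4 companies.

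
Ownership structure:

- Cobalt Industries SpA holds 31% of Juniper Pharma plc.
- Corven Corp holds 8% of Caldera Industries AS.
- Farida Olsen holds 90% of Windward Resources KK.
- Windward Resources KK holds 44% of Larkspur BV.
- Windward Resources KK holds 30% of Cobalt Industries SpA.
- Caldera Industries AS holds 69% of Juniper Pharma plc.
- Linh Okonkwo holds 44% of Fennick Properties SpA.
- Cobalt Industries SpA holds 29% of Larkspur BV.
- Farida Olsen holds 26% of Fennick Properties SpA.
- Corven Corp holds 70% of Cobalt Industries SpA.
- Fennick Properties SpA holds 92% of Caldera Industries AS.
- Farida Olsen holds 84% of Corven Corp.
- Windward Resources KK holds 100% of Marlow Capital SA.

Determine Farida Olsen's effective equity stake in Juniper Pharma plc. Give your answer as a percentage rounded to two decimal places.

47.74%

Farida reaches Juniper along 4 paths.
Via Fennick → Caldera: 26% × 92% × 69% = 16.5048%.
Via Corven → Caldera: 84% × 8% × 69% = 4.6368%.
Via Corven → Cobalt: 84% × 70% × 31% = 18.228%.
Via Windward → Cobalt: 90% × 30% × 31% = 8.37%.
Total: 16.5048% + 4.6368% + 18.228% + 8.37% = 47.7396%.
Rounded: 47.74%.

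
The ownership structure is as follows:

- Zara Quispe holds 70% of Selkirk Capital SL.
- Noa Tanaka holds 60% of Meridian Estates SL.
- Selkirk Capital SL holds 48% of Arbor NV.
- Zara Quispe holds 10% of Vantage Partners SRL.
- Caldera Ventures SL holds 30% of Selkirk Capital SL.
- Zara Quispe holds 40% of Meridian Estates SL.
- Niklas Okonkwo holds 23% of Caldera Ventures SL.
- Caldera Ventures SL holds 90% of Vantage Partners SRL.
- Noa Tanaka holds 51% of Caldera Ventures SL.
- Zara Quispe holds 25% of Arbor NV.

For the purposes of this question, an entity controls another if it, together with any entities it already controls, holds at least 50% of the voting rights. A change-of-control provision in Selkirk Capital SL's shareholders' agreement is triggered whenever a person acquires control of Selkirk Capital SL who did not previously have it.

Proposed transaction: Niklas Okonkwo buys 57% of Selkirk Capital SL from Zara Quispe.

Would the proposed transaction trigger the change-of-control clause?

Yes

The purchase adds only to Niklas's holdings (Zara's stake shrinks), so Niklas is the only person who could newly come to control Selkirk.
Niklas's largest direct stake is 23% in Caldera, which does not meet the threshold, so Niklas controls no company.
Neither Niklas nor any entity Niklas controls holds any voting interest in Selkirk.
So before the transaction, Niklas does not control Selkirk.
After the purchase, Niklas holds 57% of Selkirk directly, and Zara's stake falls to 13%.
Niklas holds 57% of Selkirk, so Niklas controls Selkirk.
Niklas did not control Selkirk before and does after, so the clause is triggered.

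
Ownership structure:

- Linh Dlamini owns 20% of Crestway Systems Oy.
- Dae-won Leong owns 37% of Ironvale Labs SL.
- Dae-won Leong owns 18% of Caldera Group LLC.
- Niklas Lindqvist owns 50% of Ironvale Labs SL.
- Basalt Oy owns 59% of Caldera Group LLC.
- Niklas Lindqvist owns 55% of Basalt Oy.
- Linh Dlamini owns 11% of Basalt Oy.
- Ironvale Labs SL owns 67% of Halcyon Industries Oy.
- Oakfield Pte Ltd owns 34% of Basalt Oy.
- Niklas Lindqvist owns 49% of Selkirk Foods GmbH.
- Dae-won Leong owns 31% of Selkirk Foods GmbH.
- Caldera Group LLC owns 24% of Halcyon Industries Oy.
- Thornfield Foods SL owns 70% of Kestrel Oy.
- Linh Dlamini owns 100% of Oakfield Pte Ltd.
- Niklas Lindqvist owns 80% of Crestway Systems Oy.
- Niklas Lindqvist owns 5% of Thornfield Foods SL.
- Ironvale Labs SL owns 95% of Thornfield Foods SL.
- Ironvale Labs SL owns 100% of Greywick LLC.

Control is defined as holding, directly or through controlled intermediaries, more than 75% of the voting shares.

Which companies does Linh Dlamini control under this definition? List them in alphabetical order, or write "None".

Oakfield Pte Ltd

Linh holds 100% of Oakfield, so Linh controls Oakfield.
No other company's threshold is met.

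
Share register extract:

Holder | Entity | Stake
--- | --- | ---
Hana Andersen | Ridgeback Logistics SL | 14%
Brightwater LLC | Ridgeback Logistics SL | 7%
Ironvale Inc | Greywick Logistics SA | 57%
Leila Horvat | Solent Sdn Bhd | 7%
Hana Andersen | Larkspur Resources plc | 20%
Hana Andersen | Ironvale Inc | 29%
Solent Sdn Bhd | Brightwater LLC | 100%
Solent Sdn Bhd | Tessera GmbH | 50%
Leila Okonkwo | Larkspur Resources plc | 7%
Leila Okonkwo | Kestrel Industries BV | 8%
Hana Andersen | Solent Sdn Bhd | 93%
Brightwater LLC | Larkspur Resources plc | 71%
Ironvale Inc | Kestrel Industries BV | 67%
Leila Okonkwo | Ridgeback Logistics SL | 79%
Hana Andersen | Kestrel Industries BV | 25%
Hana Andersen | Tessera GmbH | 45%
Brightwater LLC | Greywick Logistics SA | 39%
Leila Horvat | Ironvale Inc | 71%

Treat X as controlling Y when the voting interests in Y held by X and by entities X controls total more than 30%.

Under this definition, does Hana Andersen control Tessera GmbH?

Yes

Hana holds 93% of Solent, so Hana controls Solent.
Hana and Solent together hold 45% + 50% = 95% of Tessera, so Hana controls Tessera.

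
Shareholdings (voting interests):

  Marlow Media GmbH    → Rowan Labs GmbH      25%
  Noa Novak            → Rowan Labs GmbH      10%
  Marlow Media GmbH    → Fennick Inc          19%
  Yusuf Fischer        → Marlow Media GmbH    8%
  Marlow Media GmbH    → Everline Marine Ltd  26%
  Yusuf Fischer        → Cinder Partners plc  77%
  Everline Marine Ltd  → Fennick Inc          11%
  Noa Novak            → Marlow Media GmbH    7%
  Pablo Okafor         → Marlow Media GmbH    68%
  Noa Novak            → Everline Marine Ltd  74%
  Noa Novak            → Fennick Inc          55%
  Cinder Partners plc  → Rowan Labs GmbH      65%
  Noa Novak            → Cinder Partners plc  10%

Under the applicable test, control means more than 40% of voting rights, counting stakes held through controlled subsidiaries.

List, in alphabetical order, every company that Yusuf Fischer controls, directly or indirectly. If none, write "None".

Yusuf holds 77% of Cinder, so Yusuf controls Cinder.
Cinder holds 65% of Rowan, so Yusuf controls Rowan.
No other company's threshold is met.

Cinder Partners plc, Rowan Labs GmbH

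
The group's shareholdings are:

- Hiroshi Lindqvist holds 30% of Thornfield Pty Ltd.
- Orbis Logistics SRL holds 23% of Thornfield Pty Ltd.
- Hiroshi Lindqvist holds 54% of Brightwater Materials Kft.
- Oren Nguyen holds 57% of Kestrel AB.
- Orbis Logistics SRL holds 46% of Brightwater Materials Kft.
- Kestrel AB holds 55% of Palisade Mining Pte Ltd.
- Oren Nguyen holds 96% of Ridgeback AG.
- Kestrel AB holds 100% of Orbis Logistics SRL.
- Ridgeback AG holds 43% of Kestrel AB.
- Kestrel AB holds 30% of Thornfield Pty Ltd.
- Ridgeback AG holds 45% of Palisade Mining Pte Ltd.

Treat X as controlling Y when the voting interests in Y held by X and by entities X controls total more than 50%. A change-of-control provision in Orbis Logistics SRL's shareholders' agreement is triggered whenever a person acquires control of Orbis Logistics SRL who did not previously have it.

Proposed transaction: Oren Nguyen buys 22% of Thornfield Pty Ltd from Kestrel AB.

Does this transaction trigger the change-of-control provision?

No

The purchase adds only to Oren's holdings (Kestrel's stake shrinks), so Oren is the only person who could newly come to control Orbis.
Oren holds 96% of Ridgeback, so Oren controls Ridgeback.
Ridgeback and Oren together hold 43% + 57% = 100% of Kestrel, so Oren controls Kestrel.
Kestrel holds 100% of Orbis, so Oren controls Orbis.
So Oren already controls Orbis before the transaction.
After the purchase, Oren holds 22% of Thornfield directly, and Kestrel's stake falls to 8%.
Oren controlled Orbis already, so this is not a new person acquiring control; every other person's position is unchanged or reduced.
No new person acquires control, so the clause is not triggered.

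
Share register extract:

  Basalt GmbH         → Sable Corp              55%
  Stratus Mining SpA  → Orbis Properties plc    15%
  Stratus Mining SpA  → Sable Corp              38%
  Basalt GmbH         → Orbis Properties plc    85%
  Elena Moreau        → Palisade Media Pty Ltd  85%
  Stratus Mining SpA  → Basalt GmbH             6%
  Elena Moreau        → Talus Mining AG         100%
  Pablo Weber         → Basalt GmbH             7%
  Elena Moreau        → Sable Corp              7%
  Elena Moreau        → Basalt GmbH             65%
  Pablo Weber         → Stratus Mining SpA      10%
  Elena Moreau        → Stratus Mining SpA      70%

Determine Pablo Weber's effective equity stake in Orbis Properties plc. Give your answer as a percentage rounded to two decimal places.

Pablo reaches Orbis along 3 paths.
Via Stratus → Basalt: 10% × 6% × 85% = 0.51%.
Via Basalt: 7% × 85% = 5.95%.
Via Stratus: 10% × 15% = 1.5%.
Total: 0.51% + 5.95% + 1.5% = 7.96%.

7.96%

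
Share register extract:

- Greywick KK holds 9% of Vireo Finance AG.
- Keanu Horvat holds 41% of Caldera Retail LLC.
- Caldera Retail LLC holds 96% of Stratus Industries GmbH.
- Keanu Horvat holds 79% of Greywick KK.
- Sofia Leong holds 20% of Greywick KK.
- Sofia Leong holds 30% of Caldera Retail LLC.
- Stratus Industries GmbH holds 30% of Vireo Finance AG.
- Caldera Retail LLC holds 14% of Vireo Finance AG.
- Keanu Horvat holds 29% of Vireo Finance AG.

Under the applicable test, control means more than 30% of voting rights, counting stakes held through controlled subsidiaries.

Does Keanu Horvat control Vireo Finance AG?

Yes

Keanu holds 41% of Caldera, so Keanu controls Caldera.
Keanu holds 79% of Greywick, so Keanu controls Greywick.
Caldera holds 96% of Stratus, so Keanu controls Stratus.
Caldera and Stratus and Keanu and Greywick together hold 14% + 30% + 29% + 9% = 82% of Vireo, so Keanu controls Vireo.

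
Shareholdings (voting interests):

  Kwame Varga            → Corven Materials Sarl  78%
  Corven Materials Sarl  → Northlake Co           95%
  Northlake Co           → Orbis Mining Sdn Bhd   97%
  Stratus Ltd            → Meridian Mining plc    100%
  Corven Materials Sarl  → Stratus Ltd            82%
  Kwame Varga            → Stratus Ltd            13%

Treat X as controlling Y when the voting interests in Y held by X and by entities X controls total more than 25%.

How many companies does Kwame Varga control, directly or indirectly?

Kwame holds 78% of Corven, so Kwame controls Corven.
Corven holds 95% of Northlake, so Kwame controls Northlake.
Northlake holds 97% of Orbis, so Kwame controls Orbis.
Corven and Kwame together hold 82% + 13% = 95% of Stratus, so Kwame controls Stratus.
Stratus holds 100% of Meridian, so Kwame controls Meridian.
Kwame controls 5 companies.

5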